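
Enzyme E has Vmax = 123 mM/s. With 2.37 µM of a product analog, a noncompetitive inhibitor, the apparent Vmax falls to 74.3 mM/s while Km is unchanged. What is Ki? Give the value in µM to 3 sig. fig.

3.62 µM

Noncompetitive: Vmax,app = Vmax/α with α = 1 + [I]/Ki.
α = Vmax/Vmax,app = 123/74.3 = 1.655.
Ki = [I]/(α − 1) = 2.37/0.6555 = 3.62 µM.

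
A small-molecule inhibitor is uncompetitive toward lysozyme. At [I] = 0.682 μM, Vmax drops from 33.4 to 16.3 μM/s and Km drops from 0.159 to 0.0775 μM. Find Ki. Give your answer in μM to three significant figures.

Uncompetitive: Vmax,app = Vmax/α (and Km,app = Km/α) with α = 1 + [I]/Ki.
α = Vmax/Vmax,app = 33.4/16.3 = 2.049.
Since α = 1 + [I]/Ki, [I]/Ki = 2.049 − 1 = 1.049 and Ki = 0.682/1.049 = 0.650 μM.

0.650 μM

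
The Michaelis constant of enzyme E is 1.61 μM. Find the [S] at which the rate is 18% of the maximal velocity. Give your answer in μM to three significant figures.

0.353 μM

v/Vmax = [S]/(Km+[S]) = 0.18, so [S] = Km·0.18/(1 − 0.18) = 1.61 × 0.2195.
[S] = 0.353 μM.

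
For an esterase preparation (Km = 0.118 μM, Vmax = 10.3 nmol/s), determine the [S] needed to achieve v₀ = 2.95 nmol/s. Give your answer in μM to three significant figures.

0.0474 μM

The required fractional saturation is v/Vmax = 2.95/10.3 = 0.2864.
Then [S]/(Km+[S]) = 0.2864 ⇒ [S] = 0.118 × 0.2864/(1 − 0.2864) = 0.0474 μM.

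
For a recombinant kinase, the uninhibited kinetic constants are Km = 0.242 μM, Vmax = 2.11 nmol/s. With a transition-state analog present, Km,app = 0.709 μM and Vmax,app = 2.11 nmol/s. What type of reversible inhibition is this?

competitive

Km increases (0.242 → 0.709 μM) while Vmax is unchanged — the hallmark of competitive inhibition.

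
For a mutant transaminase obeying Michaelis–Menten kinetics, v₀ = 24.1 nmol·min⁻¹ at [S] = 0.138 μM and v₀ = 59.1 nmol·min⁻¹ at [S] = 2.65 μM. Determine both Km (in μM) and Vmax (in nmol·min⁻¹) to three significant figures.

From v = Vmax[S]/(Km+[S]), each point gives Vmax = v(Km+[S])/[S].
Equating: 24.1(Km+0.138)/0.138 = 59.1(Km+2.65)/2.65.
174.6·Km + 24.1 = 22.30·Km + 59.1, so (174.6 − 22.30)·Km = 59.1 − 24.1.
Km = 35.00/152.3 = 0.230 μM; then Vmax = 24.1(0.230+0.138)/0.138 = 64.2 nmol·min⁻¹.

Km = 0.230 μM; Vmax = 64.2 nmol·min⁻¹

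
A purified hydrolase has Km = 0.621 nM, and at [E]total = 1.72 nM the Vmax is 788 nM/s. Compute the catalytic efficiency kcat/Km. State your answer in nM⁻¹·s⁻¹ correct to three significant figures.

738 nM⁻¹·s⁻¹

kcat = Vmax/[E]total = 788/1.72 = 458 s⁻¹.
kcat/Km = 458/0.621 = 738 nM⁻¹·s⁻¹.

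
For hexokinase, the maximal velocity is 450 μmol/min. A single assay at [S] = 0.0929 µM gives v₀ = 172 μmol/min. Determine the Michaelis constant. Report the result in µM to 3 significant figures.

From v = Vmax[S]/(Km+[S]), Km = [S](Vmax − v)/v.
Km = 0.0929 × (450 − 172) / 172 = 25.83/172 = 0.150 µM.

0.150 µM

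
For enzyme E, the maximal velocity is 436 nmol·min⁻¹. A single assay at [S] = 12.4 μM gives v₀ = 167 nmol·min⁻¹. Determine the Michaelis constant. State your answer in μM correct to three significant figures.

20.0 μM

From v = Vmax[S]/(Km+[S]), Km = [S](Vmax − v)/v.
Km = 12.4 × (436 − 167) / 167 = 3336/167 = 20.0 μM.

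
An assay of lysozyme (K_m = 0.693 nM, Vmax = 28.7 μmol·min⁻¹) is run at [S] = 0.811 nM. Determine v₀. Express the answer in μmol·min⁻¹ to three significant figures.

15.5 μmol·min⁻¹

[S]/(Km+[S]) = 0.811/1.504 = 0.5392, the fractional saturation.
v = 0.5392 × Vmax = 0.5392 × 28.7 = 15.5 μmol·min⁻¹.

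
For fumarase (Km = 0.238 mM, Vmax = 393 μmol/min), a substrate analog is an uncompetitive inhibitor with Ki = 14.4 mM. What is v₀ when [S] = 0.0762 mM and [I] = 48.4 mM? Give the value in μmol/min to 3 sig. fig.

α = 1 + [I]/Ki = 1 + 48.4/14.4 = 4.361.
For an uncompetitive inhibitor, both parameters are divided by α, giving Vmax/α and Km/α: Km,app = 0.0546 mM, Vmax,app = 90.1 μmol/min.
v = Vmax,app·[S]/(Km,app + [S]) = 90.1 × 0.0762/(0.0546 + 0.0762) = 52.5 μmol/min.

52.5 μmol/min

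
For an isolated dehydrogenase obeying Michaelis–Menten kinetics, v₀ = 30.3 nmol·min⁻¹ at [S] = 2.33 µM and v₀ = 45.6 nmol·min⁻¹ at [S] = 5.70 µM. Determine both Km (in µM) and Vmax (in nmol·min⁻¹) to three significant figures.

Km = 3.06 µM; Vmax = 70.1 nmol·min⁻¹

In reciprocal form, 1/v = (Km/Vmax)·(1/[S]) + 1/Vmax. The two points give (1/[S], 1/v) = (0.4292, 0.03300) and (0.1754, 0.02193).
Slope = (0.03300 − 0.02193)/(0.4292 − 0.1754) = 0.04364; intercept = 0.03300 − 0.04364×0.4292 = 0.01427.
Vmax = 1/intercept = 70.1 nmol·min⁻¹; Km = slope × Vmax = 0.04364 × 70.1 = 3.06 µM.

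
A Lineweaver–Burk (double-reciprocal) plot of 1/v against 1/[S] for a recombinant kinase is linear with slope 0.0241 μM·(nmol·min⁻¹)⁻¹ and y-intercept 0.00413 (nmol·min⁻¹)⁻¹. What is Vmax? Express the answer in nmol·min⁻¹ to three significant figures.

242 nmol·min⁻¹

The y-intercept of a Lineweaver–Burk plot equals 1/Vmax, so Vmax = 1/0.00413 = 242 nmol·min⁻¹.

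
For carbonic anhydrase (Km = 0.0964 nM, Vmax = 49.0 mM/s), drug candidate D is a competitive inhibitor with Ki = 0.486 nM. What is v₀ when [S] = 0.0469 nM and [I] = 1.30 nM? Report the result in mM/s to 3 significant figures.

5.73 mM/s

α = 1 + [I]/Ki = 1 + 1.30/0.486 = 3.675.
For a competitive inhibitor, Vmax is unchanged and the apparent Km becomes α·Km: Km,app = 0.354 nM, Vmax,app = 49.0 mM/s.
v = Vmax,app·[S]/(Km,app + [S]) = 49.0 × 0.0469/(0.354 + 0.0469) = 5.73 mM/s.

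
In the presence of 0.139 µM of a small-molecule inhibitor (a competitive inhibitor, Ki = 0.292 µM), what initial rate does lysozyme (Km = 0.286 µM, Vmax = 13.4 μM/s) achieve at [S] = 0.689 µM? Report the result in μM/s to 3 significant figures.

With α = 1 + [I]/Ki = 1 + 0.139/0.292 = 1.476, the competitive rate law is v = Vmax[S] / (αKm + [S]).
v = 13.4×0.689 / (1.476×0.286 + 0.689) = 9.233/1.111 = 8.31 μM/s.

8.31 μM/s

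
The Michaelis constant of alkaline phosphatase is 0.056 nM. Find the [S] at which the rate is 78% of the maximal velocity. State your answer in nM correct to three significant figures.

v/Vmax = [S]/(Km+[S]) = 0.78, so [S] = Km·0.78/(1 − 0.78) = 0.056 × 3.545.
[S] = 0.199 nM.

0.199 nM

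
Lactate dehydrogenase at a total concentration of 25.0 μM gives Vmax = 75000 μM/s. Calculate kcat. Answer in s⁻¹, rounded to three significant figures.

3000 s⁻¹

kcat = Vmax/[E]total = 75000 μM/s / 25.0 μM = 3000 s⁻¹.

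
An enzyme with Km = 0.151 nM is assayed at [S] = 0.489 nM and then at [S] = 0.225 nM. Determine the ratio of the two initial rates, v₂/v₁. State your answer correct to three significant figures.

0.783

The fractional saturations are [S]/(Km+[S]) = 0.489/0.6400 = 0.7641 and 0.225/0.3760 = 0.5984.
v₂/v₁ is just their ratio: 0.5984/0.7641 = 0.783.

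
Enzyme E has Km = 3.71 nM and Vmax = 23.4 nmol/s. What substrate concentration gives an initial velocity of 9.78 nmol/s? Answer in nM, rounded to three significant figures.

Rearranging v = Vmax[S]/(Km+[S]) gives [S] = Km·v/(Vmax − v).
[S] = 3.71 × 9.78 / (23.4 − 9.78) = 36.28/13.62 = 2.66 nM.

2.66 nM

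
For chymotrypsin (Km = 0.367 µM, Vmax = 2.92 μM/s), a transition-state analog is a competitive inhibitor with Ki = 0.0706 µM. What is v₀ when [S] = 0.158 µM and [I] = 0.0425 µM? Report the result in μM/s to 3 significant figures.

With α = 1 + [I]/Ki = 1 + 0.0425/0.0706 = 1.602, the competitive rate law is v = Vmax[S] / (αKm + [S]).
v = 2.92×0.158 / (1.602×0.367 + 0.158) = 0.4614/0.7459 = 0.619 μM/s.

0.619 μM/s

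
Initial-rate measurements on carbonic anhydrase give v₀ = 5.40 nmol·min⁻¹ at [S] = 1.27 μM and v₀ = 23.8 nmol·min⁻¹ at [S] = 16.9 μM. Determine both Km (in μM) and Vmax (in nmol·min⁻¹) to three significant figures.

From v = Vmax[S]/(Km+[S]), each point gives Vmax = v(Km+[S])/[S].
Equating: 5.40(Km+1.27)/1.27 = 23.8(Km+16.9)/16.9.
4.252·Km + 5.40 = 1.408·Km + 23.8, so (4.252 − 1.408)·Km = 23.8 − 5.40.
Km = 18.40/2.844 = 6.47 μM; then Vmax = 5.40(6.47+1.27)/1.27 = 32.9 nmol·min⁻¹.

Km = 6.47 μM; Vmax = 32.9 nmol·min⁻¹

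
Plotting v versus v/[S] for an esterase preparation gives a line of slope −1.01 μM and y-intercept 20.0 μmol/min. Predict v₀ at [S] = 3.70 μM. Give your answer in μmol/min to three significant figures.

In the Eadie–Hofstee form v = Vmax − Km·(v/[S]), the slope is −Km and the intercept is Vmax, so Km = 1.01 μM and Vmax = 20.0 μmol/min.
v = 20.0 × 3.70/(1.01 + 3.70) = 15.7 μmol/min.

15.7 μmol/min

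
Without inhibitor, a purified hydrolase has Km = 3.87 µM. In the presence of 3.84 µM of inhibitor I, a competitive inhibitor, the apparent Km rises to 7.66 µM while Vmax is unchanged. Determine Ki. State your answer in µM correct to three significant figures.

Competitive: Km,app = α·Km with α = 1 + [I]/Ki.
α = Km,app/Km = 7.66/3.87 = 1.979.
Ki = [I]/(α − 1) = 3.84/0.9793 = 3.92 µM.

3.92 µM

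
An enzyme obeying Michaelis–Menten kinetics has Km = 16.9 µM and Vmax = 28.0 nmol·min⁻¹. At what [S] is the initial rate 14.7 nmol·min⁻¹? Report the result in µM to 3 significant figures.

18.7 µM

Rearranging v = Vmax[S]/(Km+[S]) gives [S] = Km·v/(Vmax − v).
[S] = 16.9 × 14.7 / (28.0 − 14.7) = 248.4/13.30 = 18.7 µM.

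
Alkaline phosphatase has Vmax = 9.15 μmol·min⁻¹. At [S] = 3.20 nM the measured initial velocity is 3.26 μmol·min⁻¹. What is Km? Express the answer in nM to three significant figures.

From v = Vmax[S]/(Km+[S]), Km = [S](Vmax − v)/v.
Km = 3.20 × (9.15 − 3.26) / 3.26 = 18.85/3.26 = 5.78 nM.

5.78 nM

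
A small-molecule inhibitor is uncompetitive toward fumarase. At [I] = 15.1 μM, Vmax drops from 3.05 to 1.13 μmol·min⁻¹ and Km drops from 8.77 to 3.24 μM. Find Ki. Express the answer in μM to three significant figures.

8.89 μM

Uncompetitive: Vmax,app = Vmax/α (and Km,app = Km/α) with α = 1 + [I]/Ki.
α = Vmax/Vmax,app = 3.05/1.13 = 2.699.
Ki = [I]/(α − 1) = 15.1/1.699 = 8.89 μM.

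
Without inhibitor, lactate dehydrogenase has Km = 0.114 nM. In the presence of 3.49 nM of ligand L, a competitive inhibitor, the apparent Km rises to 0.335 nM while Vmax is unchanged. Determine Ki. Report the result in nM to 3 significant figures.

Competitive: Km,app = α·Km with α = 1 + [I]/Ki.
α = Km,app/Km = 0.335/0.114 = 2.939.
Since α = 1 + [I]/Ki, [I]/Ki = 2.939 − 1 = 1.939 and Ki = 3.49/1.939 = 1.80 nM.

1.80 nM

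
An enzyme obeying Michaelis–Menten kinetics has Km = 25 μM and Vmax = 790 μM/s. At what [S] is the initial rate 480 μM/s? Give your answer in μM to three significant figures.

The required fractional saturation is v/Vmax = 480/790 = 0.6076.
Then [S]/(Km+[S]) = 0.6076 ⇒ [S] = 25 × 0.6076/(1 − 0.6076) = 38.7 μM.

38.7 μM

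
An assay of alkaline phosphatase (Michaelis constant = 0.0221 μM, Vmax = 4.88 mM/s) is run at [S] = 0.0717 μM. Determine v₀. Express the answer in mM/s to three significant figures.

3.73 mM/s

[S]/(Km+[S]) = 0.0717/0.09380 = 0.7644, the fractional saturation.
v = 0.7644 × Vmax = 0.7644 × 4.88 = 3.73 mM/s.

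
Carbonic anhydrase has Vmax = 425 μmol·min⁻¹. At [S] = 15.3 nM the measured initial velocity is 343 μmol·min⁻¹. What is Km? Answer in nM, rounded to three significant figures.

3.66 nM

From v = Vmax[S]/(Km+[S]), Km = [S](Vmax − v)/v.
Km = 15.3 × (425 − 343) / 343 = 1255/343 = 3.66 nM.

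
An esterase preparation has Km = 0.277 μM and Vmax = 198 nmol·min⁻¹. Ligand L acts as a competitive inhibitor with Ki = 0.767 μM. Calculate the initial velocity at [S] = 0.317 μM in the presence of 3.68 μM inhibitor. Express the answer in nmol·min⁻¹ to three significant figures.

α = 1 + [I]/Ki = 1 + 3.68/0.767 = 5.798.
For a competitive inhibitor, Vmax is unchanged and the apparent Km becomes α·Km: Km,app = 1.61 μM, Vmax,app = 198 nmol·min⁻¹.
v = Vmax,app·[S]/(Km,app + [S]) = 198 × 0.317/(1.61 + 0.317) = 32.6 nmol·min⁻¹.

32.6 nmol·min⁻¹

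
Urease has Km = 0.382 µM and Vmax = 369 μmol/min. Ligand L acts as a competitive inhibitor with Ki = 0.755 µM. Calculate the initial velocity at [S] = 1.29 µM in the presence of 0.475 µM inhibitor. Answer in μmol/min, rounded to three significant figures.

With α = 1 + [I]/Ki = 1 + 0.475/0.755 = 1.629, the competitive rate law is v = Vmax[S] / (αKm + [S]).
v = 369×1.29 / (1.629×0.382 + 1.29) = 476.0/1.912 = 249 μmol/min.

249 μmol/min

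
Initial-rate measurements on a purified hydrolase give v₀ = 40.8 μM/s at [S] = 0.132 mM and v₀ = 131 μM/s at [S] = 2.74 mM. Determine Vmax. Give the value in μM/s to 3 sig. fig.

148 μM/s

In reciprocal form, 1/v = (Km/Vmax)·(1/[S]) + 1/Vmax. The two points give (1/[S], 1/v) = (7.576, 0.02451) and (0.3650, 0.007634).
Slope = (0.02451 − 0.007634)/(7.576 − 0.3650) = 0.002340; intercept = 0.02451 − 0.002340×7.576 = 0.006779.
Vmax = 1/intercept = 148 μM/s; Km = slope × Vmax = 0.002340 × 148 = 0.345 mM.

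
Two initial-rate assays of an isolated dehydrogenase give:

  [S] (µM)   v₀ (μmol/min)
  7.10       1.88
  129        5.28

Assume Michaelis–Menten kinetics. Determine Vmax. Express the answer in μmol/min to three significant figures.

In reciprocal form, 1/v = (Km/Vmax)·(1/[S]) + 1/Vmax. The two points give (1/[S], 1/v) = (0.1408, 0.5319) and (0.007752, 0.1894).
Slope = (0.5319 − 0.1894)/(0.1408 − 0.007752) = 2.574; intercept = 0.5319 − 2.574×0.1408 = 0.1694.
Vmax = 1/intercept = 5.90 μmol/min; Km = slope × Vmax = 2.574 × 5.90 = 15.2 µM.

5.90 μmol/min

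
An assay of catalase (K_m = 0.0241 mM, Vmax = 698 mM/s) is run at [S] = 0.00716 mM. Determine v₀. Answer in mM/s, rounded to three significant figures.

[S]/(Km+[S]) = 0.00716/0.03126 = 0.2290, the fractional saturation.
v = 0.2290 × Vmax = 0.2290 × 698 = 160 mM/s.

160 mM/s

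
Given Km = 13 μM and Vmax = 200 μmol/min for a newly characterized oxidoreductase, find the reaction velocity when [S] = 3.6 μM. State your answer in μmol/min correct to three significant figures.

43.4 μmol/min

[S]/(Km+[S]) = 3.6/16.60 = 0.2169, the fractional saturation.
v = 0.2169 × Vmax = 0.2169 × 200 = 43.4 μmol/min.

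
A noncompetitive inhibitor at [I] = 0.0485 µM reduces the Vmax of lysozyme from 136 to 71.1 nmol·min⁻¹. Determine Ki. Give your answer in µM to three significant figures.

Noncompetitive: Vmax,app = Vmax/α with α = 1 + [I]/Ki.
α = Vmax/Vmax,app = 136/71.1 = 1.913.
Since α = 1 + [I]/Ki, [I]/Ki = 1.913 − 1 = 0.9128 and Ki = 0.0485/0.9128 = 0.0531 µM.

0.0531 µM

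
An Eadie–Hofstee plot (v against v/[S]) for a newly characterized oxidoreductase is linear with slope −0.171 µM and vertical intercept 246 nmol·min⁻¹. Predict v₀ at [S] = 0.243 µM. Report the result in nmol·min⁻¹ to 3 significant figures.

In the Eadie–Hofstee form v = Vmax − Km·(v/[S]), the slope is −Km and the intercept is Vmax, so Km = 0.171 µM and Vmax = 246 nmol·min⁻¹.
v = 246 × 0.243/(0.171 + 0.243) = 144 nmol·min⁻¹.

144 nmol·min⁻¹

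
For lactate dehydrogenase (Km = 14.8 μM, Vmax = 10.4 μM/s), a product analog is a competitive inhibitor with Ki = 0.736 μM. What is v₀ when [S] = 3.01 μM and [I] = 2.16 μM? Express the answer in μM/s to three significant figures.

With α = 1 + [I]/Ki = 1 + 2.16/0.736 = 3.935, the competitive rate law is v = Vmax[S] / (αKm + [S]).
v = 10.4×3.01 / (3.935×14.8 + 3.01) = 31.30/61.24 = 0.511 μM/s.

0.511 μM/s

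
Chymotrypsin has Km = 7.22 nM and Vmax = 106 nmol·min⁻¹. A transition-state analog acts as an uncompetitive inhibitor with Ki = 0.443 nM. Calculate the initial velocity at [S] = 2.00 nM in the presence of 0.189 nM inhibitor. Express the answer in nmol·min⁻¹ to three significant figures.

21.0 nmol·min⁻¹

With α = 1 + [I]/Ki = 1 + 0.189/0.443 = 1.427, the uncompetitive rate law is v = (Vmax/α)·[S] / (Km/α + [S]).
v = (106/1.427)×2.00 / (7.22/1.427 + 2.00) = 148.6/7.061 = 21.0 nmol·min⁻¹.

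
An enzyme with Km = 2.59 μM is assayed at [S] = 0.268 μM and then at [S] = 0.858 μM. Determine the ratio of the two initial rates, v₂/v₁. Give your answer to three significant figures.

Since Vmax cancels, v₂/v₁ = [S]₂(Km+[S]₁) / [S]₁(Km+[S]₂).
= 0.858×(2.59+0.268) / (0.268×(2.59+0.858)) = 2.452/0.9241 = 2.65.

2.65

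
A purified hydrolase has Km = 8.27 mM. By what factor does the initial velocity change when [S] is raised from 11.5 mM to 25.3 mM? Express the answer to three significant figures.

1.30

The fractional saturations are [S]/(Km+[S]) = 11.5/19.77 = 0.5817 and 25.3/33.57 = 0.7536.
v₂/v₁ is just their ratio: 0.7536/0.5817 = 1.30.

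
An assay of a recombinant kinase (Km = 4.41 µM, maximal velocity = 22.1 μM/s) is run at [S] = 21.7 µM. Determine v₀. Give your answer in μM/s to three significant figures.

18.4 μM/s

[S]/(Km+[S]) = 21.7/26.11 = 0.8311, the fractional saturation.
v = 0.8311 × Vmax = 0.8311 × 22.1 = 18.4 μM/s.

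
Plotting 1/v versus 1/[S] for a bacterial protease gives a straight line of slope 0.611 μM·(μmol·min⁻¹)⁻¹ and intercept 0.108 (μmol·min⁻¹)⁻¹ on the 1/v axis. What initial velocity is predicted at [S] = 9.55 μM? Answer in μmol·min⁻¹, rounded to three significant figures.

5.81 μmol·min⁻¹

The y-intercept is 1/Vmax, so Vmax = 1/0.108 = 9.26 μmol·min⁻¹.
The slope is Km/Vmax, so Km = 0.611 × 9.26 = 5.66 μM.
Then v = 9.26 × 9.55/(5.66 + 9.55) = 5.81 μmol·min⁻¹.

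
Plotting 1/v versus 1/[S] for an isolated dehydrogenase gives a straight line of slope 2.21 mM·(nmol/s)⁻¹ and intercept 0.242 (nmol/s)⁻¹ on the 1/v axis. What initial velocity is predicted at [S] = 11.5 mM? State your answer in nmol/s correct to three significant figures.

2.30 nmol/s

The y-intercept is 1/Vmax, so Vmax = 1/0.242 = 4.13 nmol/s.
The slope is Km/Vmax, so Km = 2.21 × 4.13 = 9.13 mM.
Then v = 4.13 × 11.5/(9.13 + 11.5) = 2.30 nmol/s.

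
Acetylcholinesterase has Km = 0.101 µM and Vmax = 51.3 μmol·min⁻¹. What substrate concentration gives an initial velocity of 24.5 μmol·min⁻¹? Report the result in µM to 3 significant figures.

0.0923 µM

The required fractional saturation is v/Vmax = 24.5/51.3 = 0.4776.
Then [S]/(Km+[S]) = 0.4776 ⇒ [S] = 0.101 × 0.4776/(1 − 0.4776) = 0.0923 µM.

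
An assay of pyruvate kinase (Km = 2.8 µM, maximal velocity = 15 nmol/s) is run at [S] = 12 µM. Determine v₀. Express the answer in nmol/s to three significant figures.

[S]/(Km+[S]) = 12/14.80 = 0.8108, the fractional saturation.
v = 0.8108 × Vmax = 0.8108 × 15 = 12.2 nmol/s.

12.2 nmol/s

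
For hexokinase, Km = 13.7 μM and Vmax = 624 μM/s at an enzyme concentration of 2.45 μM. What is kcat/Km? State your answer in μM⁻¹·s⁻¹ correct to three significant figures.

18.6 μM⁻¹·s⁻¹

kcat = Vmax/[E]total = 624/2.45 = 255 s⁻¹.
kcat/Km = 255/13.7 = 18.6 μM⁻¹·s⁻¹.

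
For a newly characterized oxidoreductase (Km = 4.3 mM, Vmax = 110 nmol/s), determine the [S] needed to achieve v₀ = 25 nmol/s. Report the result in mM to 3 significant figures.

1.26 mM

Rearranging v = Vmax[S]/(Km+[S]) gives [S] = Km·v/(Vmax − v).
[S] = 4.3 × 25 / (110 − 25) = 107.5/85.00 = 1.26 mM.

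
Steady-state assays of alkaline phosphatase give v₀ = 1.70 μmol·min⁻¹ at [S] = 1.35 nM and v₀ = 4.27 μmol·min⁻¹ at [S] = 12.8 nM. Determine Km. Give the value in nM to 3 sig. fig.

From v = Vmax[S]/(Km+[S]), each point gives Vmax = v(Km+[S])/[S].
Equating: 1.70(Km+1.35)/1.35 = 4.27(Km+12.8)/12.8.
1.259·Km + 1.70 = 0.3336·Km + 4.27, so (1.259 − 0.3336)·Km = 4.27 − 1.70.
Km = 2.570/0.9257 = 2.78 nM; then Vmax = 1.70(2.78+1.35)/1.35 = 5.20 μmol·min⁻¹.

2.78 nM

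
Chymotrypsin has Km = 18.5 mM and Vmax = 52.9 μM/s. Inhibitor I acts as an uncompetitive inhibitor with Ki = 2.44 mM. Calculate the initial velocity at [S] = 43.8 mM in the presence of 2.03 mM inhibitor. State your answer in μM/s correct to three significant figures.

23.5 μM/s

With α = 1 + [I]/Ki = 1 + 2.03/2.44 = 1.832, the uncompetitive rate law is v = (Vmax/α)·[S] / (Km/α + [S]).
v = (52.9/1.832)×43.8 / (18.5/1.832 + 43.8) = 1265/53.90 = 23.5 μM/s.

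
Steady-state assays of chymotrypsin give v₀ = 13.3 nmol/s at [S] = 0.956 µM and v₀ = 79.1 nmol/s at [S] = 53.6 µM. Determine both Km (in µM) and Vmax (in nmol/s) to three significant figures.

From v = Vmax[S]/(Km+[S]), each point gives Vmax = v(Km+[S])/[S].
Equating: 13.3(Km+0.956)/0.956 = 79.1(Km+53.6)/53.6.
13.91·Km + 13.3 = 1.476·Km + 79.1, so (13.91 − 1.476)·Km = 79.1 − 13.3.
Km = 65.80/12.44 = 5.29 µM; then Vmax = 13.3(5.29+0.956)/0.956 = 86.9 nmol/s.

Km = 5.29 µM; Vmax = 86.9 nmol/s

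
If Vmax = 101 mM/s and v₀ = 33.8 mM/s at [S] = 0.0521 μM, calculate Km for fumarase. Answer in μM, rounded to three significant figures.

From v = Vmax[S]/(Km+[S]), Km = [S](Vmax − v)/v.
Km = 0.0521 × (101 − 33.8) / 33.8 = 3.501/33.8 = 0.104 μM.

0.104 μM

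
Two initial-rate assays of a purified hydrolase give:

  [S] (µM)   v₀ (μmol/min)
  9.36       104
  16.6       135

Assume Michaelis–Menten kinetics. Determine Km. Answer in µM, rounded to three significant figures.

From v = Vmax[S]/(Km+[S]), each point gives Vmax = v(Km+[S])/[S].
Equating: 104(Km+9.36)/9.36 = 135(Km+16.6)/16.6.
11.11·Km + 104 = 8.133·Km + 135, so (11.11 − 8.133)·Km = 135 − 104.
Km = 31.00/2.979 = 10.4 µM; then Vmax = 104(10.4+9.36)/9.36 = 220 μmol/min.

10.4 µM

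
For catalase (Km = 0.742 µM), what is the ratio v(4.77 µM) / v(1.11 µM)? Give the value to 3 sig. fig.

1.44

Since Vmax cancels, v₂/v₁ = [S]₂(Km+[S]₁) / [S]₁(Km+[S]₂).
= 4.77×(0.742+1.11) / (1.11×(0.742+4.77)) = 8.834/6.118 = 1.44.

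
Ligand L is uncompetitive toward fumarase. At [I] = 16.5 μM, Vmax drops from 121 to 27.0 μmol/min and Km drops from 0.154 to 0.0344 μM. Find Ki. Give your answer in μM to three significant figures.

4.74 μM

Uncompetitive: Vmax,app = Vmax/α (and Km,app = Km/α) with α = 1 + [I]/Ki.
α = Vmax/Vmax,app = 121/27.0 = 4.481.
Ki = [I]/(α − 1) = 16.5/3.481 = 4.74 μM.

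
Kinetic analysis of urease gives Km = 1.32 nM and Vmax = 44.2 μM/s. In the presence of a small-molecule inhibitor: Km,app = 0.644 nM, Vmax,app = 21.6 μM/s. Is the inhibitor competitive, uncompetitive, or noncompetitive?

uncompetitive

Both Km and Vmax decrease by the same factor (~2.05-fold) — characteristic of uncompetitive inhibition.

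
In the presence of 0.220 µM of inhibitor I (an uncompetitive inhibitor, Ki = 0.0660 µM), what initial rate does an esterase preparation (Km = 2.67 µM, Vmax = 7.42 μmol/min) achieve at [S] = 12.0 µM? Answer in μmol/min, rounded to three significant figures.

α = 1 + [I]/Ki = 1 + 0.220/0.0660 = 4.333.
For an uncompetitive inhibitor, both parameters are divided by α, giving Vmax/α and Km/α: Km,app = 0.616 µM, Vmax,app = 1.71 μmol/min.
v = Vmax,app·[S]/(Km,app + [S]) = 1.71 × 12.0/(0.616 + 12.0) = 1.63 μmol/min.

1.63 μmol/min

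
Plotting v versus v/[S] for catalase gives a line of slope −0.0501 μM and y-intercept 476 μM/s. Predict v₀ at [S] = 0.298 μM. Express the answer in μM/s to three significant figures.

In the Eadie–Hofstee form v = Vmax − Km·(v/[S]), the slope is −Km and the intercept is Vmax, so Km = 0.0501 μM and Vmax = 476 μM/s.
v = 476 × 0.298/(0.0501 + 0.298) = 407 μM/s.

407 μM/s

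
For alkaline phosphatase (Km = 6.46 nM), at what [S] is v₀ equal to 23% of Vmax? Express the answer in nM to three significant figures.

1.93 nM

v/Vmax = [S]/(Km+[S]) = 0.23, so [S] = Km·0.23/(1 − 0.23) = 6.46 × 0.2987.
[S] = 1.93 nM.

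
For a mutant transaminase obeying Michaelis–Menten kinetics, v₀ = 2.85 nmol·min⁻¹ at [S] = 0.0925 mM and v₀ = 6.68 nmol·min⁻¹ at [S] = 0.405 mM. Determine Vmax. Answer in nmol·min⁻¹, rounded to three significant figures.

In reciprocal form, 1/v = (Km/Vmax)·(1/[S]) + 1/Vmax. The two points give (1/[S], 1/v) = (10.81, 0.3509) and (2.469, 0.1497).
Slope = (0.3509 − 0.1497)/(10.81 − 2.469) = 0.02412; intercept = 0.3509 − 0.02412×10.81 = 0.09015.
Vmax = 1/intercept = 11.1 nmol·min⁻¹; Km = slope × Vmax = 0.02412 × 11.1 = 0.268 mM.

11.1 nmol·min⁻¹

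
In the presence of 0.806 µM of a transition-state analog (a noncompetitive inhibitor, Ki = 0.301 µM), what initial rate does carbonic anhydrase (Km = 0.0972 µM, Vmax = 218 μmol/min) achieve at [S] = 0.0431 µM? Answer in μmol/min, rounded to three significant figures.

18.2 μmol/min

α = 1 + [I]/Ki = 1 + 0.806/0.301 = 3.678.
For a noncompetitive inhibitor, Vmax is reduced to Vmax/α while Km is unchanged: Km,app = 0.0972 µM, Vmax,app = 59.3 μmol/min.
v = Vmax,app·[S]/(Km,app + [S]) = 59.3 × 0.0431/(0.0972 + 0.0431) = 18.2 μmol/min.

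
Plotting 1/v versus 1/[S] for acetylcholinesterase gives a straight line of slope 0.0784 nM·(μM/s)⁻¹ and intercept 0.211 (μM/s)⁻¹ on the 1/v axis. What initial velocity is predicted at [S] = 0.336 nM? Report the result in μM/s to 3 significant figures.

2.25 μM/s

The y-intercept is 1/Vmax, so Vmax = 1/0.211 = 4.74 μM/s.
The slope is Km/Vmax, so Km = 0.0784 × 4.74 = 0.372 nM.
Then v = 4.74 × 0.336/(0.372 + 0.336) = 2.25 μM/s.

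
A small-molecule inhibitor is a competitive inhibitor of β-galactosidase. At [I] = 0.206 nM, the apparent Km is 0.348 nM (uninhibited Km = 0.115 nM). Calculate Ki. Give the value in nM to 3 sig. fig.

0.102 nM

Competitive: Km,app = α·Km with α = 1 + [I]/Ki.
α = Km,app/Km = 0.348/0.115 = 3.026.
Ki = [I]/(α − 1) = 0.206/2.026 = 0.102 nM.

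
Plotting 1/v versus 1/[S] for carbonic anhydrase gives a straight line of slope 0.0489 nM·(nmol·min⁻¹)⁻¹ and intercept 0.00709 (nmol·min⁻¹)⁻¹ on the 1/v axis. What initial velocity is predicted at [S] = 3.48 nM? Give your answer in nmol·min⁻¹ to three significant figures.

47.3 nmol·min⁻¹

The y-intercept is 1/Vmax, so Vmax = 1/0.00709 = 141 nmol·min⁻¹.
The slope is Km/Vmax, so Km = 0.0489 × 141 = 6.90 nM.
Then v = 141 × 3.48/(6.90 + 3.48) = 47.3 nmol·min⁻¹.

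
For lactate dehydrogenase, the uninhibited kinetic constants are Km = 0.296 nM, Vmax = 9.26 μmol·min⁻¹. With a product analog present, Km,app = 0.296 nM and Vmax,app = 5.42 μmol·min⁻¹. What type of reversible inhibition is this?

noncompetitive

Vmax decreases (9.26 → 5.42 μmol·min⁻¹) while Km is unchanged — pure noncompetitive inhibition.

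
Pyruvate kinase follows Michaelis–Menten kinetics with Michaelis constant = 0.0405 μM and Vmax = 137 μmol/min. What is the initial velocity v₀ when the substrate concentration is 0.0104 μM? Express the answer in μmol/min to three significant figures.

28.0 μmol/min

v = Vmax·[S]/(Km + [S]) = 137 × 0.0104 / (0.0405 + 0.0104)
  = 1.425 / 0.05090 = 28.0 μmol/min.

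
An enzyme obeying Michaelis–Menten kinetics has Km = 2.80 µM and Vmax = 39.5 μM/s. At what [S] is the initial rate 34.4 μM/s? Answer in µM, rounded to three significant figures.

Rearranging v = Vmax[S]/(Km+[S]) gives [S] = Km·v/(Vmax − v).
[S] = 2.80 × 34.4 / (39.5 − 34.4) = 96.32/5.100 = 18.9 µM.

18.9 µM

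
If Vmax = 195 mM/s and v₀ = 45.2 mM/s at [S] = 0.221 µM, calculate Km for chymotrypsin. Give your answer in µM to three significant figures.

v/Vmax = 45.2/195 = 0.2318 = [S]/(Km+[S]).
So Km + [S] = [S]/0.2318 = 0.9534 µM, giving Km = 0.9534 − 0.221 = 0.732 µM.

0.732 µM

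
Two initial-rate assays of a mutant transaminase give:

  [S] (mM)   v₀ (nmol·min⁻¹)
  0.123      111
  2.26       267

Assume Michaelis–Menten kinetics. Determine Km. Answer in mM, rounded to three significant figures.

0.199 mM

In reciprocal form, 1/v = (Km/Vmax)·(1/[S]) + 1/Vmax. The two points give (1/[S], 1/v) = (8.130, 0.009009) and (0.4425, 0.003745).
Slope = (0.009009 − 0.003745)/(8.130 − 0.4425) = 0.0006847; intercept = 0.009009 − 0.0006847×8.130 = 0.003442.
Vmax = 1/intercept = 290 nmol·min⁻¹; Km = slope × Vmax = 0.0006847 × 290 = 0.199 mM.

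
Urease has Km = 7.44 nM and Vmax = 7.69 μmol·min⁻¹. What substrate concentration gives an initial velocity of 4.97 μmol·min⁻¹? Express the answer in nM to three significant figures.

The required fractional saturation is v/Vmax = 4.97/7.69 = 0.6463.
Then [S]/(Km+[S]) = 0.6463 ⇒ [S] = 7.44 × 0.6463/(1 − 0.6463) = 13.6 nM.

13.6 nM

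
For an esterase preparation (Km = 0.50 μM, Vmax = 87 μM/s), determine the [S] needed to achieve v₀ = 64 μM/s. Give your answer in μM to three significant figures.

1.39 μM

The required fractional saturation is v/Vmax = 64/87 = 0.7356.
Then [S]/(Km+[S]) = 0.7356 ⇒ [S] = 0.50 × 0.7356/(1 − 0.7356) = 1.39 μM.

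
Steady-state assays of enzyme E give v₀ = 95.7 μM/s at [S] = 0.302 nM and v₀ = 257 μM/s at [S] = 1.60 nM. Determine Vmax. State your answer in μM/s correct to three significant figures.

423 μM/s

From v = Vmax[S]/(Km+[S]), each point gives Vmax = v(Km+[S])/[S].
Equating: 95.7(Km+0.302)/0.302 = 257(Km+1.60)/1.60.
316.9·Km + 95.7 = 160.6·Km + 257, so (316.9 − 160.6)·Km = 257 − 95.7.
Km = 161.3/156.3 = 1.03 nM; then Vmax = 95.7(1.03+0.302)/0.302 = 423 μM/s.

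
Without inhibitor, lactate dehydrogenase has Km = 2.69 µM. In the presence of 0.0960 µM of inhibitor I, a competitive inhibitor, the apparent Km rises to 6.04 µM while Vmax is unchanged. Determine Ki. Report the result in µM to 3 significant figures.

0.0771 µM

Competitive: Km,app = α·Km with α = 1 + [I]/Ki.
α = Km,app/Km = 6.04/2.69 = 2.245.
Ki = [I]/(α − 1) = 0.0960/1.245 = 0.0771 µM.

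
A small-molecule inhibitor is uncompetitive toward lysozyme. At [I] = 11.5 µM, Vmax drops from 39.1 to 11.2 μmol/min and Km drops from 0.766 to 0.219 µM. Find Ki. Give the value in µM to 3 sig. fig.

4.62 µM

Uncompetitive: Vmax,app = Vmax/α (and Km,app = Km/α) with α = 1 + [I]/Ki.
α = Vmax/Vmax,app = 39.1/11.2 = 3.491.
Since α = 1 + [I]/Ki, [I]/Ki = 3.491 − 1 = 2.491 and Ki = 11.5/2.491 = 4.62 µM.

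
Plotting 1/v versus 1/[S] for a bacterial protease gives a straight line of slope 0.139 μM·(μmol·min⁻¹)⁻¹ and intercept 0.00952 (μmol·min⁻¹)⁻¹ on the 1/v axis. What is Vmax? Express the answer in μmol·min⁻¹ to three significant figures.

The y-intercept of a Lineweaver–Burk plot equals 1/Vmax, so Vmax = 1/0.00952 = 105 μmol·min⁻¹.

105 μmol·min⁻¹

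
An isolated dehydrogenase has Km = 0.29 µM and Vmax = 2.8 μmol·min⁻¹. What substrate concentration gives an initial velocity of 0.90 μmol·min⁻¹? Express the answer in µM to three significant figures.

Rearranging v = Vmax[S]/(Km+[S]) gives [S] = Km·v/(Vmax − v).
[S] = 0.29 × 0.90 / (2.8 − 0.90) = 0.2610/1.900 = 0.137 µM.

0.137 µM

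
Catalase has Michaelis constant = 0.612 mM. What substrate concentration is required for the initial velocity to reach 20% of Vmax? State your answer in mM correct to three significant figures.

0.153 mM

v/Vmax = [S]/(Km+[S]) = 0.2, so [S] = Km·0.2/(1 − 0.2) = 0.612 × 0.2500.
[S] = 0.153 mM.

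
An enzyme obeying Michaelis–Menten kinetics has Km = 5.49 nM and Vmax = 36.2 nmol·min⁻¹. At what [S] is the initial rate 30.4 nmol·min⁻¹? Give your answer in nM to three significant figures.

The required fractional saturation is v/Vmax = 30.4/36.2 = 0.8398.
Then [S]/(Km+[S]) = 0.8398 ⇒ [S] = 5.49 × 0.8398/(1 − 0.8398) = 28.8 nM.

28.8 nM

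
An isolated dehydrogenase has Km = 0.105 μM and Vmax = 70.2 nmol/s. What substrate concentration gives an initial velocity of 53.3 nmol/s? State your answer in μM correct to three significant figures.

The required fractional saturation is v/Vmax = 53.3/70.2 = 0.7593.
Then [S]/(Km+[S]) = 0.7593 ⇒ [S] = 0.105 × 0.7593/(1 − 0.7593) = 0.331 μM.

0.331 μM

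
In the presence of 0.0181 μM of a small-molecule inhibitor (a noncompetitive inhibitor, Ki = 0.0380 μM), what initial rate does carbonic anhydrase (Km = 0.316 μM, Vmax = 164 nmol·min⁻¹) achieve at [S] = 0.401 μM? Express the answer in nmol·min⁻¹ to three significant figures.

With α = 1 + [I]/Ki = 1 + 0.0181/0.0380 = 1.476, the noncompetitive rate law is v = (Vmax/α)·[S] / (Km + [S]).
v = (164/1.476)×0.401 / (0.316 + 0.401) = 44.55/0.7170 = 62.1 nmol·min⁻¹.

62.1 nmol·min⁻¹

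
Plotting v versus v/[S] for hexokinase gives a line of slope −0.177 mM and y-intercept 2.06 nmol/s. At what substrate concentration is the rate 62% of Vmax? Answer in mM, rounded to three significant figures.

The Eadie–Hofstee slope gives Km = 0.177 mM (slope = −Km).
v/Vmax = [S]/(Km+[S]) = 0.62 ⇒ [S] = Km·0.62/(1−0.62) = 0.177 × 1.632 = 0.289 mM.

0.289 mM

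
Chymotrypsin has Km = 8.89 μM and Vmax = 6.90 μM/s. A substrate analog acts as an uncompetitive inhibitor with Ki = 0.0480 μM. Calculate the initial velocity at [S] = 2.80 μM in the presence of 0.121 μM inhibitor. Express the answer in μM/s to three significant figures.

1.03 μM/s

With α = 1 + [I]/Ki = 1 + 0.121/0.0480 = 3.521, the uncompetitive rate law is v = (Vmax/α)·[S] / (Km/α + [S]).
v = (6.90/3.521)×2.80 / (8.89/3.521 + 2.80) = 5.487/5.325 = 1.03 μM/s.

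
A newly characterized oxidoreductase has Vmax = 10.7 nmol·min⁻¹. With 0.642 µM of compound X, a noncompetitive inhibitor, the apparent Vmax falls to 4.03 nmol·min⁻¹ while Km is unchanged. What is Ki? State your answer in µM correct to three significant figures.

0.388 µM

Noncompetitive: Vmax,app = Vmax/α with α = 1 + [I]/Ki.
α = Vmax/Vmax,app = 10.7/4.03 = 2.655.
Since α = 1 + [I]/Ki, [I]/Ki = 2.655 − 1 = 1.655 and Ki = 0.642/1.655 = 0.388 µM.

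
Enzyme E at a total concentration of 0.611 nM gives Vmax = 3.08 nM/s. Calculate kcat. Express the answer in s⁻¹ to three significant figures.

5.04 s⁻¹

kcat = Vmax/[E]total = 3.08 nM/s / 0.611 nM = 5.04 s⁻¹.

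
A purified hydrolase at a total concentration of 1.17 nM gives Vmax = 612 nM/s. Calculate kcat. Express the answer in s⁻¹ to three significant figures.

523 s⁻¹

kcat = Vmax/[E]total = 612 nM/s / 1.17 nM = 523 s⁻¹.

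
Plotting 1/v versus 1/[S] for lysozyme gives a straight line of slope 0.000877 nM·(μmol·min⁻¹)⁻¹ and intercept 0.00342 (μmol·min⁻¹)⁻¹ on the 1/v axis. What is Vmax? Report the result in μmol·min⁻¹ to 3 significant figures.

292 μmol·min⁻¹

The y-intercept of a Lineweaver–Burk plot equals 1/Vmax, so Vmax = 1/0.00342 = 292 μmol·min⁻¹.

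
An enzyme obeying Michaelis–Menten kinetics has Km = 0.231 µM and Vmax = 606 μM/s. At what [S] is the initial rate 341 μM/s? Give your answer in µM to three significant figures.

0.297 µM

The required fractional saturation is v/Vmax = 341/606 = 0.5627.
Then [S]/(Km+[S]) = 0.5627 ⇒ [S] = 0.231 × 0.5627/(1 − 0.5627) = 0.297 µM.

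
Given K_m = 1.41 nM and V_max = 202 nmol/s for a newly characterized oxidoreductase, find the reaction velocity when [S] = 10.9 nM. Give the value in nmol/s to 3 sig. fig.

179 nmol/s

[S]/(Km+[S]) = 10.9/12.31 = 0.8855, the fractional saturation.
v = 0.8855 × Vmax = 0.8855 × 202 = 179 nmol/s.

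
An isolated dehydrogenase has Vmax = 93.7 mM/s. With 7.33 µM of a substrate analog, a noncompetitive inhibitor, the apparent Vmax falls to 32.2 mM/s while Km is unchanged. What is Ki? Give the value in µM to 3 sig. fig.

3.84 µM

Noncompetitive: Vmax,app = Vmax/α with α = 1 + [I]/Ki.
α = Vmax/Vmax,app = 93.7/32.2 = 2.910.
Since α = 1 + [I]/Ki, [I]/Ki = 2.910 − 1 = 1.910 and Ki = 7.33/1.910 = 3.84 µM.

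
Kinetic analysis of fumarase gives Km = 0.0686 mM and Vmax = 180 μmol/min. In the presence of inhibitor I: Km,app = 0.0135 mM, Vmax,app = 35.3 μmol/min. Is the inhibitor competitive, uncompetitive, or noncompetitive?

Both Km and Vmax decrease by the same factor (~5.10-fold) — characteristic of uncompetitive inhibition.

uncompetitive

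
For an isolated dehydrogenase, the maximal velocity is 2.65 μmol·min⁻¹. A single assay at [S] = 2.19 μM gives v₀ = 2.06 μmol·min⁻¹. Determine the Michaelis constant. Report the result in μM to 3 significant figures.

From v = Vmax[S]/(Km+[S]), Km = [S](Vmax − v)/v.
Km = 2.19 × (2.65 − 2.06) / 2.06 = 1.292/2.06 = 0.627 μM.

0.627 μM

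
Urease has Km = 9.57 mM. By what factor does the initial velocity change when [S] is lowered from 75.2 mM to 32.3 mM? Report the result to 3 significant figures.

0.870

The fractional saturations are [S]/(Km+[S]) = 75.2/84.77 = 0.8871 and 32.3/41.87 = 0.7714.
v₂/v₁ is just their ratio: 0.7714/0.8871 = 0.870.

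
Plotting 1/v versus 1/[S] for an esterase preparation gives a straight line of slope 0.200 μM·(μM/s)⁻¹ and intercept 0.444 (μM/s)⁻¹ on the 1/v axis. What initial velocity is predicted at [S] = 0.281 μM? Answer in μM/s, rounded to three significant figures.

The y-intercept is 1/Vmax, so Vmax = 1/0.444 = 2.25 μM/s.
The slope is Km/Vmax, so Km = 0.200 × 2.25 = 0.450 μM.
Then v = 2.25 × 0.281/(0.450 + 0.281) = 0.865 μM/s.

0.865 μM/s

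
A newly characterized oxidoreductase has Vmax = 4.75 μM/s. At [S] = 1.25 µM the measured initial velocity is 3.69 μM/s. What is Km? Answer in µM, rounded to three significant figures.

0.359 µM

From v = Vmax[S]/(Km+[S]), Km = [S](Vmax − v)/v.
Km = 1.25 × (4.75 − 3.69) / 3.69 = 1.325/3.69 = 0.359 µM.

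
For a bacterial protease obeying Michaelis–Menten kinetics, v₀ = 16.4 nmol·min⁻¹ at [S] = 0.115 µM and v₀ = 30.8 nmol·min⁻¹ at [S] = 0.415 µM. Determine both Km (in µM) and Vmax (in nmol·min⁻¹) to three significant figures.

Km = 0.211 µM; Vmax = 46.4 nmol·min⁻¹

From v = Vmax[S]/(Km+[S]), each point gives Vmax = v(Km+[S])/[S].
Equating: 16.4(Km+0.115)/0.115 = 30.8(Km+0.415)/0.415.
142.6·Km + 16.4 = 74.22·Km + 30.8, so (142.6 − 74.22)·Km = 30.8 − 16.4.
Km = 14.40/68.39 = 0.211 µM; then Vmax = 16.4(0.211+0.115)/0.115 = 46.4 nmol·min⁻¹.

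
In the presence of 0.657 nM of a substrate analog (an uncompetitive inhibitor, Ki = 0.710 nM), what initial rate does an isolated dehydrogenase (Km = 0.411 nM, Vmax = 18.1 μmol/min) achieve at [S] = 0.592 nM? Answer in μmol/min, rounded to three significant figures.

6.91 μmol/min

With α = 1 + [I]/Ki = 1 + 0.657/0.710 = 1.925, the uncompetitive rate law is v = (Vmax/α)·[S] / (Km/α + [S]).
v = (18.1/1.925)×0.592 / (0.411/1.925 + 0.592) = 5.565/0.8055 = 6.91 μmol/min.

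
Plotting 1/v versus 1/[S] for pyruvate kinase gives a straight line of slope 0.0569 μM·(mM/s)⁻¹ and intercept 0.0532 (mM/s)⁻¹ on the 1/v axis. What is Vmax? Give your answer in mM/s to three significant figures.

The y-intercept of a Lineweaver–Burk plot equals 1/Vmax, so Vmax = 1/0.0532 = 18.8 mM/s.

18.8 mM/s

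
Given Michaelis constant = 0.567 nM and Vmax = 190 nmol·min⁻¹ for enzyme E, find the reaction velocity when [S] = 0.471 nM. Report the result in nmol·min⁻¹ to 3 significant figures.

v = Vmax·[S]/(Km + [S]) = 190 × 0.471 / (0.567 + 0.471)
  = 89.49 / 1.038 = 86.2 nmol·min⁻¹.

86.2 nmol·min⁻¹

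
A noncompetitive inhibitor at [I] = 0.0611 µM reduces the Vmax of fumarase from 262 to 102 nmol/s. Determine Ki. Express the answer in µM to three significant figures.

0.0390 µM

Noncompetitive: Vmax,app = Vmax/α with α = 1 + [I]/Ki.
α = Vmax/Vmax,app = 262/102 = 2.569.
Since α = 1 + [I]/Ki, [I]/Ki = 2.569 − 1 = 1.569 and Ki = 0.0611/1.569 = 0.0390 µM.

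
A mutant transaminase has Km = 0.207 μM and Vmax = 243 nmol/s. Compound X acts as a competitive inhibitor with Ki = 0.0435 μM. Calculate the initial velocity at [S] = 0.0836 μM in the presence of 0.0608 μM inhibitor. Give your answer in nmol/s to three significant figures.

35.0 nmol/s

With α = 1 + [I]/Ki = 1 + 0.0608/0.0435 = 2.398, the competitive rate law is v = Vmax[S] / (αKm + [S]).
v = 243×0.0836 / (2.398×0.207 + 0.0836) = 20.31/0.5799 = 35.0 nmol/s.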